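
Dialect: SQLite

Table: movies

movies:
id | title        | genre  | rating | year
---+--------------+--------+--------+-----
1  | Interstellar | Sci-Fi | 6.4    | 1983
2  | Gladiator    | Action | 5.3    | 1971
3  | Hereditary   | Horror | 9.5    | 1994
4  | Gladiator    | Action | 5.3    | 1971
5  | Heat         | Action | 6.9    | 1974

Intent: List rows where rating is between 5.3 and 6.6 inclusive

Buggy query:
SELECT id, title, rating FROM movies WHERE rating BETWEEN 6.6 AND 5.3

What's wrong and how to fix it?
Bug: BETWEEN expects the lower bound first; with 6.6 AND 5.3 the range is empty

Fix: Write BETWEEN 5.3 AND 6.6

Corrected query:
SELECT id, title, rating FROM movies WHERE rating BETWEEN 5.3 AND 6.6

Result:
id | title        | rating
---+--------------+-------
1  | Interstellar | 6.4   
2  | Gladiator    | 5.3   
4  | Gladiator    | 5.3   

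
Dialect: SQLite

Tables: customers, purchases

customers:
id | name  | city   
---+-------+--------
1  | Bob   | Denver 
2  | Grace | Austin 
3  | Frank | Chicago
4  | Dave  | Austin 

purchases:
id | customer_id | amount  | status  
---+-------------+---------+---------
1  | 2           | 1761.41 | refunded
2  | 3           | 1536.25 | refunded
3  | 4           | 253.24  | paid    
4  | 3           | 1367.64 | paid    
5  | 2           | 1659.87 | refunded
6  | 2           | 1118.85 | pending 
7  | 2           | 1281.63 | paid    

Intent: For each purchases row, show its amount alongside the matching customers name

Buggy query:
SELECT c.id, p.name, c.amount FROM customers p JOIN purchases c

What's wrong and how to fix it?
Bug: Missing join condition: each purchases row is matched to all customers rows instead of just its own

Fix: Specify the join condition linking the foreign key to the parent id

Corrected query:
SELECT c.id, p.name, c.amount FROM customers p JOIN purchases c ON c.customer_id = p.id

Result:
id | name  | amount 
---+-------+--------
1  | Grace | 1761.41
2  | Frank | 1536.25
3  | Dave  | 253.24 
4  | Frank | 1367.64
5  | Grace | 1659.87
6  | Grace | 1118.85
7  | Grace | 1281.63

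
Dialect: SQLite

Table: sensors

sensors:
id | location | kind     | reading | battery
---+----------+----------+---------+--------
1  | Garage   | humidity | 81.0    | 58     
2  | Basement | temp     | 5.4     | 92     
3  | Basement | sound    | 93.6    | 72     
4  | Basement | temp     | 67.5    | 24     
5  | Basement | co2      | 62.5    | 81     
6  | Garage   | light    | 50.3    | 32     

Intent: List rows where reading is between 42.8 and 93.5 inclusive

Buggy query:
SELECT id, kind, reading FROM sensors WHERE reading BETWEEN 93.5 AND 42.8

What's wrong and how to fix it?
Bug: BETWEEN expects the lower bound first; with 93.5 AND 42.8 the range is empty

Fix: Swap the bounds so the smaller value comes first

Corrected query:
SELECT id, kind, reading FROM sensors WHERE reading BETWEEN 42.8 AND 93.5

Result:
id | kind     | reading
---+----------+--------
1  | humidity | 81     
4  | temp     | 67.5   
5  | co2      | 62.5   
6  | light    | 50.3   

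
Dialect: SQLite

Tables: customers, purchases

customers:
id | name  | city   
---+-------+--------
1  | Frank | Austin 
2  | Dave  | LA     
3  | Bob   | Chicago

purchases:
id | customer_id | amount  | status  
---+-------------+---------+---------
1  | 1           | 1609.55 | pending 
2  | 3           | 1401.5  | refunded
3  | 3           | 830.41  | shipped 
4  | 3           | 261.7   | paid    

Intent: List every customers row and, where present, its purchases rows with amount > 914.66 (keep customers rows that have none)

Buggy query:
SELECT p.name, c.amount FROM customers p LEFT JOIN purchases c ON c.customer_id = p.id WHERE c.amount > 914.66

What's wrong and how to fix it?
Bug: A WHERE condition on the right-hand table after LEFT JOIN drops unmatched parents

Fix: Move the right-table condition into the ON clause so unmatched parents are kept

Corrected query:
SELECT p.name, c.amount FROM customers p LEFT JOIN purchases c ON c.customer_id = p.id AND c.amount > 914.66

Result:
name  | amount 
------+--------
Frank | 1609.55
Dave  | NULL   
Bob   | 1401.5 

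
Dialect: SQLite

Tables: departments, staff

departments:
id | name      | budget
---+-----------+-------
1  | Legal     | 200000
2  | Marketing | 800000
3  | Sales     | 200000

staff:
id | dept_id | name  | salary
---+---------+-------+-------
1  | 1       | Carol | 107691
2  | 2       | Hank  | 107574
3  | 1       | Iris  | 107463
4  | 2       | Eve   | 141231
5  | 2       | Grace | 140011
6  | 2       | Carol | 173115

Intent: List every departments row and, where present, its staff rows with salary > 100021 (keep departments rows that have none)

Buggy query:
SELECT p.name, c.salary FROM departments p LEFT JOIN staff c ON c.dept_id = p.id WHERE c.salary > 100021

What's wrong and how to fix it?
Bug: Filtering c.salary in WHERE discards the NULL rows produced by LEFT JOIN, turning it into an inner join

Fix: Move the right-table condition into the ON clause so unmatched parents are kept

Corrected query:
SELECT p.name, c.salary FROM departments p LEFT JOIN staff c ON c.dept_id = p.id AND c.salary > 100021

Result:
name      | salary
----------+-------
Legal     | 107463
Legal     | 107691
Marketing | 107574
Marketing | 140011
Marketing | 141231
Marketing | 173115
Sales     | NULL  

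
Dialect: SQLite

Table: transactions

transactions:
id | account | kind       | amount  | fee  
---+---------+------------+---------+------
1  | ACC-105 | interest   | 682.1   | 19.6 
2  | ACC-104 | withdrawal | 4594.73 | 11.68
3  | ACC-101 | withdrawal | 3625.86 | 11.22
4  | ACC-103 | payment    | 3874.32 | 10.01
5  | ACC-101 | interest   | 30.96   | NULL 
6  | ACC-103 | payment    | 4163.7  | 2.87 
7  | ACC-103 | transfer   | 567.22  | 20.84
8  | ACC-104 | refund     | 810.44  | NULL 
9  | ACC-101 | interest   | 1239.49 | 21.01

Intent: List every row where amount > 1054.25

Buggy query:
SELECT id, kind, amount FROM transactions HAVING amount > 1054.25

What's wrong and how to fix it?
Bug: This is a non-aggregate query (no GROUP BY, no aggregates), so in SQLite the HAVING clause is invalid here; a row-level condition belongs in WHERE

Fix: Use WHERE for row-level filtering

Corrected query:
SELECT id, kind, amount FROM transactions WHERE amount > 1054.25

Result:
id | kind       | amount 
---+------------+--------
2  | withdrawal | 4594.73
3  | withdrawal | 3625.86
4  | payment    | 3874.32
6  | payment    | 4163.7 
9  | interest   | 1239.49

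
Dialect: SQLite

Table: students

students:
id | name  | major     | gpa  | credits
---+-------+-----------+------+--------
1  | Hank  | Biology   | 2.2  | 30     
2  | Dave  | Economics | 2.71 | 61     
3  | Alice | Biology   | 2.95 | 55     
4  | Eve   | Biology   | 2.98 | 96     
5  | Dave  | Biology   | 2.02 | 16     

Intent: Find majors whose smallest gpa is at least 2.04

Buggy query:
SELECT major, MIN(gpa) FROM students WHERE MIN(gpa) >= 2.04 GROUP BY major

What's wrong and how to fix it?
Bug: MIN() in WHERE is a misuse of aggregate

Fix: Use HAVING for the per-group MIN condition

Corrected query:
SELECT major, MIN(gpa) FROM students GROUP BY major HAVING MIN(gpa) >= 2.04

Result:
major     | MIN(gpa)
----------+---------
Economics | 2.71    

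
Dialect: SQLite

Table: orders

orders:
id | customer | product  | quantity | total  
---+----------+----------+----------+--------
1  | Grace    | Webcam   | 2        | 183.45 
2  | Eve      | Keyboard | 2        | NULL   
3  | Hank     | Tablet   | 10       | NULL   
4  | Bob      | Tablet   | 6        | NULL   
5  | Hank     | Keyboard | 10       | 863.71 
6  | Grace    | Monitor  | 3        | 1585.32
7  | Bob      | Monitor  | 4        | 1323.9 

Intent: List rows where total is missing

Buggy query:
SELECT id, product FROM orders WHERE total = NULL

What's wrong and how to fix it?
Bug: Comparing to NULL with '=' never matches; NULL = NULL is unknown, not true

Fix: Replace '= NULL' with 'IS NULL'

Corrected query:
SELECT id, product FROM orders WHERE total IS NULL

Result:
id | product 
---+---------
2  | Keyboard
3  | Tablet  
4  | Tablet  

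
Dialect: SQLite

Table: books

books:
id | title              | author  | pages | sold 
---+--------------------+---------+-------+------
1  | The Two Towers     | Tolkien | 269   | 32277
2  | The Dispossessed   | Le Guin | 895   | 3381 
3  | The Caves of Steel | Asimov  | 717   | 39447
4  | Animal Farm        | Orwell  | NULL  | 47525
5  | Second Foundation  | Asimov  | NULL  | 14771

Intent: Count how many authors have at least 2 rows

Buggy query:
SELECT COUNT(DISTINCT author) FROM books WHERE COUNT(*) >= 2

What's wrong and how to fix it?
Bug: COUNT(*) cannot appear in WHERE; the per-group count doesn't exist yet

Fix: Use a subquery that GROUPs and filters with HAVING, then count its rows

Corrected query:
SELECT COUNT(*) FROM (SELECT author FROM books GROUP BY author HAVING COUNT(*) >= 2)

Result:
COUNT(*)
--------
1       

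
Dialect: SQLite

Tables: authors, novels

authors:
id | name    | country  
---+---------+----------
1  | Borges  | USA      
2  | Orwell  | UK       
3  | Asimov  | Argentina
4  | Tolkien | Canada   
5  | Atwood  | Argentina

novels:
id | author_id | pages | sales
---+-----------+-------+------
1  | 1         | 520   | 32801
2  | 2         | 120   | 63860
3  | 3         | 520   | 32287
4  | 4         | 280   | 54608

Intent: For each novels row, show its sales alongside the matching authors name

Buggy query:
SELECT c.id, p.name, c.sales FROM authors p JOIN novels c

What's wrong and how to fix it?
Bug: JOIN with no ON clause produces a cartesian product; every novels row pairs with every authors row

Fix: Add ON c.author_id = p.id to the JOIN

Corrected query:
SELECT c.id, p.name, c.sales FROM authors p JOIN novels c ON c.author_id = p.id

Result:
id | name    | sales
---+---------+------
1  | Borges  | 32801
2  | Orwell  | 63860
3  | Asimov  | 32287
4  | Tolkien | 54608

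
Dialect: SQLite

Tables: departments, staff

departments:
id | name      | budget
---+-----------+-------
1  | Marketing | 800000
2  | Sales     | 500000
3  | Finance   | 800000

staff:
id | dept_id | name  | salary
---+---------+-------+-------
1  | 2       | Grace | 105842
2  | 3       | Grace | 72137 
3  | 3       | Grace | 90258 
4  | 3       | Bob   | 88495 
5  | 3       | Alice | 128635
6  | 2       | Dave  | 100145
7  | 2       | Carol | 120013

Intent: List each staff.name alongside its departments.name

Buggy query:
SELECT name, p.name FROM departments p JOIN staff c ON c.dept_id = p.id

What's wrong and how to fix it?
Bug: 'name' exists in both joined tables, so the database can't tell which one is meant

Fix: Qualify the column with its table alias (c.name)

Corrected query:
SELECT c.name, p.name FROM departments p JOIN staff c ON c.dept_id = p.id

Result:
name  | name   
------+--------
Grace | Sales  
Grace | Finance
Grace | Finance
Bob   | Finance
Alice | Finance
Dave  | Sales  
Carol | Sales  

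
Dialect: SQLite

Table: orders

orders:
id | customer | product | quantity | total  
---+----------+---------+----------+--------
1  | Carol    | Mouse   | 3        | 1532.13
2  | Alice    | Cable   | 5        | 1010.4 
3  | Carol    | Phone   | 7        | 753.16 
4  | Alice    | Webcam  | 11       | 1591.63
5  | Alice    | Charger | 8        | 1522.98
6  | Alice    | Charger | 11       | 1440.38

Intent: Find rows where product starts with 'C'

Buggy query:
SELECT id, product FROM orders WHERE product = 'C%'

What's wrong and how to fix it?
Bug: '=' compares the literal string including the % character; pattern matching needs LIKE

Fix: Use LIKE for wildcard pattern matching

Corrected query:
SELECT id, product FROM orders WHERE product LIKE 'C%'

Result:
id | product
---+--------
2  | Cable  
5  | Charger
6  | Charger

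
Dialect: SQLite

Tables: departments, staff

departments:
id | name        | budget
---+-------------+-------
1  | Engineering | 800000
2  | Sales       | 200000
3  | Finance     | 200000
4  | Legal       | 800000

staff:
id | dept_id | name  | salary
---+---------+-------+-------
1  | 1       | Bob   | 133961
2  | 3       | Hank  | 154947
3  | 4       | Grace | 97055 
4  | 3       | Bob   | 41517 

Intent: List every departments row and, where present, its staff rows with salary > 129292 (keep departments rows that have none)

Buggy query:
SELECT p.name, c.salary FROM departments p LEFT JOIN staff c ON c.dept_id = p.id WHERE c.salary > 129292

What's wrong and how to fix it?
Bug: Filtering c.salary in WHERE discards the NULL rows produced by LEFT JOIN, turning it into an inner join

Fix: Move the right-table condition into the ON clause so unmatched parents are kept

Corrected query:
SELECT p.name, c.salary FROM departments p LEFT JOIN staff c ON c.dept_id = p.id AND c.salary > 129292

Result:
name        | salary
------------+-------
Engineering | 133961
Sales       | NULL  
Finance     | 154947
Legal       | NULL  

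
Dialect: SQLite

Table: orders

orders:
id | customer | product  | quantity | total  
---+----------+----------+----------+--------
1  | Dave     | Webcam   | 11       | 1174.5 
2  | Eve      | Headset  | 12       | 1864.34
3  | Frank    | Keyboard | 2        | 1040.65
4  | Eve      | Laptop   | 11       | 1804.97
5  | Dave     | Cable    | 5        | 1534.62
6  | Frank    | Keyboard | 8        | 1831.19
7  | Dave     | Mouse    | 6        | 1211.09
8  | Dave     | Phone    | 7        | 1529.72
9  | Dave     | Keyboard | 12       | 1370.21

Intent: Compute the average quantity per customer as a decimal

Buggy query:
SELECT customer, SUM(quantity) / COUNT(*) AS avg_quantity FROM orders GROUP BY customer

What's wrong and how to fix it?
Bug: Both operands are integers, so '/' performs integer division and truncates

Fix: Multiply by 1.0 (or CAST to REAL) to force floating-point division

Corrected query:
SELECT customer, SUM(quantity) * 1.0 / COUNT(*) AS avg_quantity FROM orders GROUP BY customer

Result:
customer | avg_quantity
---------+-------------
Dave     | 8.2         
Eve      | 11.5        
Frank    | 5           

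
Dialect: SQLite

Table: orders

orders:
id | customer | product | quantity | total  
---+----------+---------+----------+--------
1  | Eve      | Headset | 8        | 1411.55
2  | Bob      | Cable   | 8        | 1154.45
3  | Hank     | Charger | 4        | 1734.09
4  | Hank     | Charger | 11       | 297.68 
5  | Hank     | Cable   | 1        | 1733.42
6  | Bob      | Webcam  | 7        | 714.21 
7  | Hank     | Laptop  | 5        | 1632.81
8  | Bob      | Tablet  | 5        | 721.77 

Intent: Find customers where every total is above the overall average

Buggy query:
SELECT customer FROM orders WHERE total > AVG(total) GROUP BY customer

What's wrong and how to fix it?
Bug: WHERE evaluates per row before aggregation, so AVG() is unavailable

Fix: Compute the overall average in a scalar subquery and compare each group's MIN against it in HAVING

Corrected query:
SELECT customer FROM orders GROUP BY customer HAVING MIN(total) > (SELECT AVG(total) FROM orders)

Result:
customer
--------
Eve     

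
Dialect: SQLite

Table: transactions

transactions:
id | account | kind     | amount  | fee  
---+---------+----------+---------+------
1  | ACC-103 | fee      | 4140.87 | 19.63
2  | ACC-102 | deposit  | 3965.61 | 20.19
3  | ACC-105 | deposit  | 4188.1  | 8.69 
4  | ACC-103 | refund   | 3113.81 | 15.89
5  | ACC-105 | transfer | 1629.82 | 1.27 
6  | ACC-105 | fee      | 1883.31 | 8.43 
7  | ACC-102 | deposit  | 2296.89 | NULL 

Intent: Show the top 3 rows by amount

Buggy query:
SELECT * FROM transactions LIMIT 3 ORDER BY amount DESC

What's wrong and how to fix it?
Bug: ORDER BY cannot follow LIMIT; LIMIT is the final clause

Fix: Swap the clauses: ORDER BY first, then LIMIT

Corrected query:
SELECT * FROM transactions ORDER BY amount DESC LIMIT 3

Result:
id | account | kind    | amount  | fee  
---+---------+---------+---------+------
3  | ACC-105 | deposit | 4188.1  | 8.69 
1  | ACC-103 | fee     | 4140.87 | 19.63
2  | ACC-102 | deposit | 3965.61 | 20.19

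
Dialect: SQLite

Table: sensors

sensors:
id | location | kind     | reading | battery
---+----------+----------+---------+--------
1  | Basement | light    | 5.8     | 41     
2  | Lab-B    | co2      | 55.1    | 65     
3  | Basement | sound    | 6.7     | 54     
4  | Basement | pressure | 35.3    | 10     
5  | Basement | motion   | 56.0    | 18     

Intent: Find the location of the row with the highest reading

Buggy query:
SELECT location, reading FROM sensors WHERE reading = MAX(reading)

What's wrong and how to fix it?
Bug: MAX(reading) is an aggregate and cannot be used directly in WHERE

Fix: Use a subquery: WHERE reading = (SELECT MAX(reading) FROM sensors)

Corrected query:
SELECT location, reading FROM sensors WHERE reading = (SELECT MAX(reading) FROM sensors)

Result:
location | reading
---------+--------
Basement | 56     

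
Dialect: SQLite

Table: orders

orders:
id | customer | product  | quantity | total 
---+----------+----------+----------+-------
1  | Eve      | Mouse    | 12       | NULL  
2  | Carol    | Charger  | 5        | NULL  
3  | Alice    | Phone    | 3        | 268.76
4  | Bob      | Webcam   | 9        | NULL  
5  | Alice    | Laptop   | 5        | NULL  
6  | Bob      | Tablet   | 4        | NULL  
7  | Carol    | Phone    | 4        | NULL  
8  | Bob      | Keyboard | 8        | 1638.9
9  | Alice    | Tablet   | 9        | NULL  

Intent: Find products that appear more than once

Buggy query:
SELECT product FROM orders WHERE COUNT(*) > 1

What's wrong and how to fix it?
Bug: COUNT(*) is an aggregate and cannot be used in WHERE

Fix: Group first, then use HAVING for the count condition

Corrected query:
SELECT product FROM orders GROUP BY product HAVING COUNT(*) > 1

Result:
product
-------
Phone  
Tablet 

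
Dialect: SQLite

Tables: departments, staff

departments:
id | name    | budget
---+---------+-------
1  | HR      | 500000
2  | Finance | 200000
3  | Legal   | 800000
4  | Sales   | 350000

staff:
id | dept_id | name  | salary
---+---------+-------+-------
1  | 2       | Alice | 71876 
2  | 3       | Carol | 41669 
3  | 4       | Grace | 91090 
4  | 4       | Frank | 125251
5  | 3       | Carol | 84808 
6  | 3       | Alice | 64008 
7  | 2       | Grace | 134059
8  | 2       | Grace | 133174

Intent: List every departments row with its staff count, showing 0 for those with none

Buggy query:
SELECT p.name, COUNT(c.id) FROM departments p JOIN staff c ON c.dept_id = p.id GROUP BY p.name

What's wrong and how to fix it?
Bug: An inner join excludes parents with zero children

Fix: Use LEFT JOIN so parents without children still appear (COUNT(c.id) gives 0)

Corrected query:
SELECT p.name, COUNT(c.id) FROM departments p LEFT JOIN staff c ON c.dept_id = p.id GROUP BY p.name

Result:
name    | COUNT(c.id)
--------+------------
Finance | 3          
HR      | 0          
Legal   | 3          
Sales   | 2          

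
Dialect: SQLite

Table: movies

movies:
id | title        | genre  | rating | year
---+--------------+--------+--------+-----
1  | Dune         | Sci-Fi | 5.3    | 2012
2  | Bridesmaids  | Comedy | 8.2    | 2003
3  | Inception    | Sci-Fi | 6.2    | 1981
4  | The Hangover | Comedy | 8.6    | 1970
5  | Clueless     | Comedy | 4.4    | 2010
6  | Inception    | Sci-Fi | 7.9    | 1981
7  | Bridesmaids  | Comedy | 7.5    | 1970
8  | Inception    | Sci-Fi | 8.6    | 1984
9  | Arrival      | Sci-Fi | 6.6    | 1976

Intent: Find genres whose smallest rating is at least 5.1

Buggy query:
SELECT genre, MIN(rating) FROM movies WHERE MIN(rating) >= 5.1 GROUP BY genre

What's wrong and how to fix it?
Bug: MIN() in WHERE is a misuse of aggregate

Fix: Use HAVING for the per-group MIN condition

Corrected query:
SELECT genre, MIN(rating) FROM movies GROUP BY genre HAVING MIN(rating) >= 5.1

Result:
genre  | MIN(rating)
-------+------------
Sci-Fi | 5.3        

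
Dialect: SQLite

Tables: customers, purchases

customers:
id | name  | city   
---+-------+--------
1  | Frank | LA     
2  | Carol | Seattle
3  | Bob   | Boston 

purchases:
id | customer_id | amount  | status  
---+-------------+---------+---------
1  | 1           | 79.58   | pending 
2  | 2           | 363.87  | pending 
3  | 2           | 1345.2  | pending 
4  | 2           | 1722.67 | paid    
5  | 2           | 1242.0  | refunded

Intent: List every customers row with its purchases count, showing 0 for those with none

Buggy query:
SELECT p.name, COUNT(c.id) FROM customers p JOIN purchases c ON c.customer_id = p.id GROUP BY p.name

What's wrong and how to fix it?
Bug: An inner join excludes parents with zero children

Fix: Use LEFT JOIN so parents without children still appear (COUNT(c.id) gives 0)

Corrected query:
SELECT p.name, COUNT(c.id) FROM customers p LEFT JOIN purchases c ON c.customer_id = p.id GROUP BY p.name

Result:
name  | COUNT(c.id)
------+------------
Bob   | 0          
Carol | 4          
Frank | 1          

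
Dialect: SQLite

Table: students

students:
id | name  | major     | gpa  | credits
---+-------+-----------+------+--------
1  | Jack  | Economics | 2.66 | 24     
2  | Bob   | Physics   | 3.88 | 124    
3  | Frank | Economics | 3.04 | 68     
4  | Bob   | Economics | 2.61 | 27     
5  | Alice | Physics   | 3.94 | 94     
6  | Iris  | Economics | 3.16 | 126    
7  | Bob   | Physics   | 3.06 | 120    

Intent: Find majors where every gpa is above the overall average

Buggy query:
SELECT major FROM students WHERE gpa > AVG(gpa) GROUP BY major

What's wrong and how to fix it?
Bug: WHERE evaluates per row before aggregation, so AVG() is unavailable

Fix: Use a subquery for AVG and a HAVING MIN(...) filter so the condition holds for every row in the group

Corrected query:
SELECT major FROM students GROUP BY major HAVING MIN(gpa) > (SELECT AVG(gpa) FROM students)

Result:
(no rows)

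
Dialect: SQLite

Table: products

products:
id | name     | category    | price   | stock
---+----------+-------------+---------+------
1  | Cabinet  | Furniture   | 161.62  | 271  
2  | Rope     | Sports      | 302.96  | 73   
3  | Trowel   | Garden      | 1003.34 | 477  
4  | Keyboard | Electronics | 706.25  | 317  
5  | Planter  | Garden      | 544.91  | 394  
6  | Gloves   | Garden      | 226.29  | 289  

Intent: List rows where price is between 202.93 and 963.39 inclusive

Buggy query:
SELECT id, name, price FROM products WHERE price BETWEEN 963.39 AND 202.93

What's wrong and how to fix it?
Bug: The bounds are reversed; BETWEEN a AND b requires a <= b to match anything

Fix: Swap the bounds so the smaller value comes first

Corrected query:
SELECT id, name, price FROM products WHERE price BETWEEN 202.93 AND 963.39

Result:
id | name     | price 
---+----------+-------
2  | Rope     | 302.96
4  | Keyboard | 706.25
5  | Planter  | 544.91
6  | Gloves   | 226.29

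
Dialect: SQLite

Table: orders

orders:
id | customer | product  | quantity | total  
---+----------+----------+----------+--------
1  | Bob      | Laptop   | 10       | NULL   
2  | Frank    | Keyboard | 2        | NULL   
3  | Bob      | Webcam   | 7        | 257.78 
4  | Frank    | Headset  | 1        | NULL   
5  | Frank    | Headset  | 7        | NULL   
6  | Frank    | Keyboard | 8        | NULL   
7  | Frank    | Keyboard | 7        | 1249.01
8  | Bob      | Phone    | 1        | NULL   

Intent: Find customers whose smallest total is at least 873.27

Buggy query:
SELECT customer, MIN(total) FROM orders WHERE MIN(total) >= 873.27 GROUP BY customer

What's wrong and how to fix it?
Bug: Aggregates like MIN are computed per group after WHERE runs

Fix: Use HAVING for the per-group MIN condition

Corrected query:
SELECT customer, MIN(total) FROM orders GROUP BY customer HAVING MIN(total) >= 873.27

Result:
customer | MIN(total)
---------+-----------
Frank    | 1249.01   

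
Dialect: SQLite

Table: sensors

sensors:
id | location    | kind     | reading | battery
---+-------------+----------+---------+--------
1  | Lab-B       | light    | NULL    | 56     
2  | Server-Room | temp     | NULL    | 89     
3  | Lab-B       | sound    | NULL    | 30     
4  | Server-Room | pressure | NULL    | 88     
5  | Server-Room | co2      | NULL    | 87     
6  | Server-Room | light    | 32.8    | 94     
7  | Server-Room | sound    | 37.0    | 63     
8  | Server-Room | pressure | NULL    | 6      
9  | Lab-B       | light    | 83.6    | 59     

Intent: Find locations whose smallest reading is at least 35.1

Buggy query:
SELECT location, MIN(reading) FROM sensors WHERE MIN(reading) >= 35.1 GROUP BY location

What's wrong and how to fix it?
Bug: Aggregates like MIN are computed per group after WHERE runs

Fix: Use HAVING for the per-group MIN condition

Corrected query:
SELECT location, MIN(reading) FROM sensors GROUP BY location HAVING MIN(reading) >= 35.1

Result:
location | MIN(reading)
---------+-------------
Lab-B    | 83.6        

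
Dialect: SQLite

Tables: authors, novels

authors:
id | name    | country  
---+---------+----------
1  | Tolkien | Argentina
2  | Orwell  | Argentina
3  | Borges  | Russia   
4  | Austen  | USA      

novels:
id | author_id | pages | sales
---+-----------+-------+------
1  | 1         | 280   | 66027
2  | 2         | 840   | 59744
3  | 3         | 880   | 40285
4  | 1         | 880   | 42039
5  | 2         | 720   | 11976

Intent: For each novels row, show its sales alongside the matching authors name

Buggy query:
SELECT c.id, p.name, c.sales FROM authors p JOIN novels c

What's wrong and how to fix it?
Bug: JOIN with no ON clause produces a cartesian product; every novels row pairs with every authors row

Fix: Add ON c.author_id = p.id to the JOIN

Corrected query:
SELECT c.id, p.name, c.sales FROM authors p JOIN novels c ON c.author_id = p.id

Result:
id | name    | sales
---+---------+------
1  | Tolkien | 66027
2  | Orwell  | 59744
3  | Borges  | 40285
4  | Tolkien | 42039
5  | Orwell  | 11976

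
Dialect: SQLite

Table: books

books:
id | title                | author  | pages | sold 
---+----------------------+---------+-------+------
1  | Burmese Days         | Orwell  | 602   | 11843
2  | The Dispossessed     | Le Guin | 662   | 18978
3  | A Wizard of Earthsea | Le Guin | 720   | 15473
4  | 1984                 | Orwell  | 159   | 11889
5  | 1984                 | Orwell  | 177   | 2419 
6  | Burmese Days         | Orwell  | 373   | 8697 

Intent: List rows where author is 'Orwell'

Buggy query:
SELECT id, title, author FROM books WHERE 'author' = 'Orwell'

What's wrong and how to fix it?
Bug: Single quotes denote string literals in SQL; the column name is being compared as a constant string

Fix: Remove the quotes around the column name (or use double quotes for an identifier)

Corrected query:
SELECT id, title, author FROM books WHERE author = 'Orwell'

Result:
id | title        | author
---+--------------+-------
1  | Burmese Days | Orwell
4  | 1984         | Orwell
5  | 1984         | Orwell
6  | Burmese Days | Orwell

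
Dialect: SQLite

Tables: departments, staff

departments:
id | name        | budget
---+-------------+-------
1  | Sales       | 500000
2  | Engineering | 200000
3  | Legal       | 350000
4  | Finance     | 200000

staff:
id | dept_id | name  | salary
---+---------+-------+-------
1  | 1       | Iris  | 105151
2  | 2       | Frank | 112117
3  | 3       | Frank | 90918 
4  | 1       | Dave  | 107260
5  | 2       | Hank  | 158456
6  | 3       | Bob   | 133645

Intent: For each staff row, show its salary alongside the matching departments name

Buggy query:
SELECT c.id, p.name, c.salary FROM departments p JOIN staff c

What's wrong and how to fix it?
Bug: Missing join condition: each staff row is matched to all departments rows instead of just its own

Fix: Specify the join condition linking the foreign key to the parent id

Corrected query:
SELECT c.id, p.name, c.salary FROM departments p JOIN staff c ON c.dept_id = p.id

Result:
id | name        | salary
---+-------------+-------
1  | Sales       | 105151
2  | Engineering | 112117
3  | Legal       | 90918 
4  | Sales       | 107260
5  | Engineering | 158456
6  | Legal       | 133645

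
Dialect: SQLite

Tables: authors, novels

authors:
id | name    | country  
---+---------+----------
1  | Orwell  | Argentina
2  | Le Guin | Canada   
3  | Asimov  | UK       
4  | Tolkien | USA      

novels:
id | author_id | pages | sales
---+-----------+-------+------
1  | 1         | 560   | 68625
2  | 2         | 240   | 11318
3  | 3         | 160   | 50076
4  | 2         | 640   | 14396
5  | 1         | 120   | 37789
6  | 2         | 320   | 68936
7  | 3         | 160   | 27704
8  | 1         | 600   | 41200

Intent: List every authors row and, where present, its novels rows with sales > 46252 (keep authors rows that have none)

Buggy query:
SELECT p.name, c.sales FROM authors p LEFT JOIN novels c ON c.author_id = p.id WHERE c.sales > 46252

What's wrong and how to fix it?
Bug: A WHERE condition on the right-hand table after LEFT JOIN drops unmatched parents

Fix: Move the right-table condition into the ON clause so unmatched parents are kept

Corrected query:
SELECT p.name, c.sales FROM authors p LEFT JOIN novels c ON c.author_id = p.id AND c.sales > 46252

Result:
name    | sales
--------+------
Orwell  | 68625
Le Guin | 68936
Asimov  | 50076
Tolkien | NULL 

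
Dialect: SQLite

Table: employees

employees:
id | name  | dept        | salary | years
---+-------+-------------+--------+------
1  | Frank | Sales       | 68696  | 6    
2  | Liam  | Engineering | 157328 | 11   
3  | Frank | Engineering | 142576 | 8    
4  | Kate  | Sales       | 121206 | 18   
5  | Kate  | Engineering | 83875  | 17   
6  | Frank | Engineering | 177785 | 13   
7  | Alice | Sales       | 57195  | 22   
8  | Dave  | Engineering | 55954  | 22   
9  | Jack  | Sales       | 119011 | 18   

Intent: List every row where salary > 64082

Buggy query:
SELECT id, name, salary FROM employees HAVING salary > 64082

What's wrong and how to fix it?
Bug: HAVING filters the output of aggregation, but this query has no GROUP BY and no aggregate functions, so SQLite rejects it (HAVING clause on a non-aggregate query); the condition here is per row

Fix: Replace HAVING with WHERE since the condition applies to individual rows

Corrected query:
SELECT id, name, salary FROM employees WHERE salary > 64082

Result:
id | name  | salary
---+-------+-------
1  | Frank | 68696 
2  | Liam  | 157328
3  | Frank | 142576
4  | Kate  | 121206
5  | Kate  | 83875 
6  | Frank | 177785
9  | Jack  | 119011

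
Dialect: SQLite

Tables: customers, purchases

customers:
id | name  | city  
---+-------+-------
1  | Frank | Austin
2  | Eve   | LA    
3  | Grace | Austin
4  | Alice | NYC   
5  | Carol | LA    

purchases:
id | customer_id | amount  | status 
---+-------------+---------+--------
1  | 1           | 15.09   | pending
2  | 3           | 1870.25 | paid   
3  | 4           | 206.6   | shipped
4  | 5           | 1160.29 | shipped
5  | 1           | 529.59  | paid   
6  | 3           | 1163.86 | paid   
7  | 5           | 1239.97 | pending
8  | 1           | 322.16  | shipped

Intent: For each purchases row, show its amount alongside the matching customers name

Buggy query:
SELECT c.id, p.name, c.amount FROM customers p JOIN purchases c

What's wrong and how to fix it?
Bug: JOIN with no ON clause produces a cartesian product; every purchases row pairs with every customers row

Fix: Add ON c.customer_id = p.id to the JOIN

Corrected query:
SELECT c.id, p.name, c.amount FROM customers p JOIN purchases c ON c.customer_id = p.id

Result:
id | name  | amount 
---+-------+--------
1  | Frank | 15.09  
2  | Grace | 1870.25
3  | Alice | 206.6  
4  | Carol | 1160.29
5  | Frank | 529.59 
6  | Grace | 1163.86
7  | Carol | 1239.97
8  | Frank | 322.16 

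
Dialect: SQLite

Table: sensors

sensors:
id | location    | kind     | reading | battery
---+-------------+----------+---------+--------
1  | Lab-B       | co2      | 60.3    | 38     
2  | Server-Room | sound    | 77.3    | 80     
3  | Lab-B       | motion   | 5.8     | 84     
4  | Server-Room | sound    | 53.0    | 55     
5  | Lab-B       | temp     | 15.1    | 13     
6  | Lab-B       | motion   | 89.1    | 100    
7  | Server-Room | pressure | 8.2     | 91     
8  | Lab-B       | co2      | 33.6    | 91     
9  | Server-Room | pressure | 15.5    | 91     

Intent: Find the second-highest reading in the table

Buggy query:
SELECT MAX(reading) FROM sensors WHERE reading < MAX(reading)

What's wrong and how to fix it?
Bug: The inner MAX is an aggregate inside WHERE, which is not allowed

Fix: Put the inner MAX in a scalar subquery

Corrected query:
SELECT MAX(reading) FROM sensors WHERE reading < (SELECT MAX(reading) FROM sensors)

Result:
MAX(reading)
------------
77.3        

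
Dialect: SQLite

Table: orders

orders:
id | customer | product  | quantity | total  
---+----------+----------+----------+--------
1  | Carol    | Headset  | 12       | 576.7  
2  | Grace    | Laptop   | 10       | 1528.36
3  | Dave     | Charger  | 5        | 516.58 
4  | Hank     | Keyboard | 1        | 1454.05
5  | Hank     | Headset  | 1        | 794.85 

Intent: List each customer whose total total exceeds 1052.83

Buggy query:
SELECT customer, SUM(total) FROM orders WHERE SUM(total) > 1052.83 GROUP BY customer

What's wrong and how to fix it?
Bug: Aggregate functions cannot appear in a WHERE clause

Fix: Move the aggregate condition to a HAVING clause

Corrected query:
SELECT customer, SUM(total) FROM orders GROUP BY customer HAVING SUM(total) > 1052.83

Result:
customer | SUM(total)
---------+-----------
Grace    | 1528.36   
Hank     | 2248.9    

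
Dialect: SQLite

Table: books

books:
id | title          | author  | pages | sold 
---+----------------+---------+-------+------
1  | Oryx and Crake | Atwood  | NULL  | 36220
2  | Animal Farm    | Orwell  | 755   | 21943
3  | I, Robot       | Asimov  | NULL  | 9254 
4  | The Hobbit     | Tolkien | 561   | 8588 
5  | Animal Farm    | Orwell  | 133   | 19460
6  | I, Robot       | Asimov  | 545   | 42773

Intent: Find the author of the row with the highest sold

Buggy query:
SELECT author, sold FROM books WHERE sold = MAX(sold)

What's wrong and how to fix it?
Bug: MAX(sold) is an aggregate and cannot be used directly in WHERE

Fix: Use a subquery: WHERE sold = (SELECT MAX(sold) FROM books)

Corrected query:
SELECT author, sold FROM books WHERE sold = (SELECT MAX(sold) FROM books)

Result:
author | sold 
-------+------
Asimov | 42773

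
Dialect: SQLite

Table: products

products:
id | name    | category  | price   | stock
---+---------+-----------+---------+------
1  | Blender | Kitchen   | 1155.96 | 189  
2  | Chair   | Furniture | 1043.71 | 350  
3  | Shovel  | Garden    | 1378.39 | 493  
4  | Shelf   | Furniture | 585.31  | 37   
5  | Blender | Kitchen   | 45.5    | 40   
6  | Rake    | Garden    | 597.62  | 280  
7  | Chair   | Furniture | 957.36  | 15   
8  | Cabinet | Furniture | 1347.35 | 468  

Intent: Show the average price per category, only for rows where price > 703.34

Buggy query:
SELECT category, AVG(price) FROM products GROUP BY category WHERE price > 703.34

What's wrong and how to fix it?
Bug: WHERE cannot follow GROUP BY

Fix: Move the WHERE clause before GROUP BY

Corrected query:
SELECT category, AVG(price) FROM products WHERE price > 703.34 GROUP BY category

Result:
category  | AVG(price)
----------+-----------
Furniture | 1116.14   
Garden    | 1378.39   
Kitchen   | 1155.96   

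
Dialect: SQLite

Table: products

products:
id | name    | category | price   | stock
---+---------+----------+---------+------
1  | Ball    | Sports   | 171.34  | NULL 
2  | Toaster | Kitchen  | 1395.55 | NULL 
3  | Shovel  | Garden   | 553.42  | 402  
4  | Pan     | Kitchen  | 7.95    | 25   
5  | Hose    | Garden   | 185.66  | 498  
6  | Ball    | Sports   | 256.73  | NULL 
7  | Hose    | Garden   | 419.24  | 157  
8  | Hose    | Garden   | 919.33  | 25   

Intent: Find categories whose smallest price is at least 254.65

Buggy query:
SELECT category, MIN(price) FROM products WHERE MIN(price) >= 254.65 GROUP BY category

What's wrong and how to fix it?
Bug: Aggregates like MIN are computed per group after WHERE runs

Fix: Replace WHERE with HAVING after the GROUP BY

Corrected query:
SELECT category, MIN(price) FROM products GROUP BY category HAVING MIN(price) >= 254.65

Result:
(no rows)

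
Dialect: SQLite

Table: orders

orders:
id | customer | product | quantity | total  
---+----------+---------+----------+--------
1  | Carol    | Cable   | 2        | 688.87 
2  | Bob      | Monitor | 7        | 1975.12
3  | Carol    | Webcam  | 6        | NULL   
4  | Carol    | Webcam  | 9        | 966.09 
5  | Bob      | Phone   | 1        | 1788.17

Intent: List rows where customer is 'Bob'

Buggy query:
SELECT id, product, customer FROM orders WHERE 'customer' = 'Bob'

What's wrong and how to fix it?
Bug: Single quotes denote string literals in SQL; the column name is being compared as a constant string

Fix: Remove the quotes around the column name (or use double quotes for an identifier)

Corrected query:
SELECT id, product, customer FROM orders WHERE customer = 'Bob'

Result:
id | product | customer
---+---------+---------
2  | Monitor | Bob     
5  | Phone   | Bob     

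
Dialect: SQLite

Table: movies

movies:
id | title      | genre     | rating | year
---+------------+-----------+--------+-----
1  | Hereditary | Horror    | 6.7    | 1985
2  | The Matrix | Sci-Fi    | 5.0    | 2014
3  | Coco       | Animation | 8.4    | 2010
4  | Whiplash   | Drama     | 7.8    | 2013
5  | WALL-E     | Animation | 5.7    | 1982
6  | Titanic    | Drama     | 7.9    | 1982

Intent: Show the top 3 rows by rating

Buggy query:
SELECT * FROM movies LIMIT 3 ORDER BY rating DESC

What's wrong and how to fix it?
Bug: ORDER BY cannot follow LIMIT; LIMIT is the final clause

Fix: Sort with ORDER BY, then apply LIMIT

Corrected query:
SELECT * FROM movies ORDER BY rating DESC LIMIT 3

Result:
id | title    | genre     | rating | year
---+----------+-----------+--------+-----
3  | Coco     | Animation | 8.4    | 2010
6  | Titanic  | Drama     | 7.9    | 1982
4  | Whiplash | Drama     | 7.8    | 2013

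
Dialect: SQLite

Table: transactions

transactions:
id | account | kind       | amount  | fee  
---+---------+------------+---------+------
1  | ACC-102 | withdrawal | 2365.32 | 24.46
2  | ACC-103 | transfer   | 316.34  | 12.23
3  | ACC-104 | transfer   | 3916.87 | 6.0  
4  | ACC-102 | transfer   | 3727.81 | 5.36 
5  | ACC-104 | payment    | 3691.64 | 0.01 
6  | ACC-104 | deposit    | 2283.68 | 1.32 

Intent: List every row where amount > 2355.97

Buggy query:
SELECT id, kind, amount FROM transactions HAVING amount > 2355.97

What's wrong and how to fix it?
Bug: HAVING filters the output of aggregation, but this query has no GROUP BY and no aggregate functions, so SQLite rejects it (HAVING clause on a non-aggregate query); the condition here is per row

Fix: Use WHERE for row-level filtering

Corrected query:
SELECT id, kind, amount FROM transactions WHERE amount > 2355.97

Result:
id | kind       | amount 
---+------------+--------
1  | withdrawal | 2365.32
3  | transfer   | 3916.87
4  | transfer   | 3727.81
5  | payment    | 3691.64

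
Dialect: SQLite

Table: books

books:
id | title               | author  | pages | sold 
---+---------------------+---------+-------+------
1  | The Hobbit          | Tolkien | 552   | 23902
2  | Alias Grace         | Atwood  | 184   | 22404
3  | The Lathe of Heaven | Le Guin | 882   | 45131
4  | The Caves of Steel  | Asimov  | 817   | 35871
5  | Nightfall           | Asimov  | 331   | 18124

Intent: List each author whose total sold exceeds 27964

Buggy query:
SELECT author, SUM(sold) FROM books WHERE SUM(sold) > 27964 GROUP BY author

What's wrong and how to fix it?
Bug: WHERE runs before GROUP BY, so aggregates aren't available there

Fix: Use HAVING (which filters groups after aggregation) instead of WHERE

Corrected query:
SELECT author, SUM(sold) FROM books GROUP BY author HAVING SUM(sold) > 27964

Result:
author  | SUM(sold)
--------+----------
Asimov  | 53995    
Le Guin | 45131    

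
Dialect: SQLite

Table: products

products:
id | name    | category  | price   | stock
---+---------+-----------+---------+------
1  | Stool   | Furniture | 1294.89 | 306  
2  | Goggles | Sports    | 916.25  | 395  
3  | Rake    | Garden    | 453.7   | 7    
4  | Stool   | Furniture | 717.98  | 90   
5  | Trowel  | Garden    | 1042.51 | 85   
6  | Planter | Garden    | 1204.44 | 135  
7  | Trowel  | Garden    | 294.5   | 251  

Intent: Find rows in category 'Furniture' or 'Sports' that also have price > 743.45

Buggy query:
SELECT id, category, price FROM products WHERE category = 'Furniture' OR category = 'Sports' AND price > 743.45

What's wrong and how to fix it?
Bug: Without parentheses, AND is evaluated before OR, so the price filter only applies to the 'Sports' branch

Fix: Add parentheses around the OR so the AND applies to both alternatives

Corrected query:
SELECT id, category, price FROM products WHERE (category = 'Furniture' OR category = 'Sports') AND price > 743.45

Result:
id | category  | price  
---+-----------+--------
1  | Furniture | 1294.89
2  | Sports    | 916.25 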